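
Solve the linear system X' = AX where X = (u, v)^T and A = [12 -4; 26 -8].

u(t) = K_1e^(2t)sin(2t) + K_1e^(2t)cos(2t) + K_2e^(2t)sin(2t) - K_2e^(2t)cos(2t), v(t) = 3K_1e^(2t)sin(2t) + 2K_1e^(2t)cos(2t) + 2K_2e^(2t)sin(2t) - 3K_2e^(2t)cos(2t)

Coefficient matrix A = [[12, -4], [26, -8]].
Characteristic polynomial det(A - λI) = λ^2 - 4λ + 8 = 0.
Eigenvalues λ = 2 ± 2i (complex conjugate pair).
For λ=2+2i: an eigenvector is (1,2) - i(1,3) = (1 - i, 2 - 3i).
A real fundamental pair from Re and Im of e^((2+2i)t)v: X_1 = e^(2t)(cos(2t)·(1,2) + sin(2t)·(1,3)), X_2 = e^(2t)(sin(2t)·(1,2) - cos(2t)·(1,3)).
General solution: K_1X_1 + K_2X_2.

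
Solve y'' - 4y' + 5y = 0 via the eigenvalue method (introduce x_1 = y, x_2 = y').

Let x_1 = y, x_2 = y'. Then x_1' = x_2 and x_2' = -5x_1 + 4x_2.
A = [[0,1],[-5,4]]; det(A-λI) = λ^2 - 4λ + 5.
Eigenvalues λ = 2 ± i.

y(t) = K_1e^(2t)cos(t) + K_2e^(2t)sin(t)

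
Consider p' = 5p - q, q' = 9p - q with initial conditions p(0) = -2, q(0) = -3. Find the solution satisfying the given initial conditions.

Coefficient matrix A = [[5, -1], [9, -1]].
Characteristic polynomial det(A - λI) = λ^2 - 4λ + 4 = 0.
Single eigenvalue λ = 2 with algebraic multiplicity 2.
Eigenvector v = (1,3); generalized eigenvector w with (A-λI)w=v is (1,2).
General solution: e^(2t)[C_1·v + C_2·(t·v + w)].
Applying p(0)=-2, q(0)=-3 gives C_1=1, C_2=-3.

p(t) = -3te^(2t) - 2e^(2t), q(t) = -9te^(2t) - 3e^(2t)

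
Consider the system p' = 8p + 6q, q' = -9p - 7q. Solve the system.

Coefficient matrix A = [[8, 6], [-9, -7]].
Characteristic polynomial det(A - λI) = λ^2 - λ - 2 = 0.
Eigenvalues λ = -1, 2.
For λ=-1: (A-λI) row 1 is [9, 6], so an eigenvector is (-2, 3).
For λ=2: (A-λI) row 1 is [6, 6], so an eigenvector is (-1, 1).
General solution: K_1e^(-t)(-2,3) + K_2e^(2t)(-1,1).

p(t) = -2K_1e^(-t) - K_2e^(2t), q(t) = 3K_1e^(-t) + K_2e^(2t)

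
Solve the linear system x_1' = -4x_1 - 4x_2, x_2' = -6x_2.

x_1(t) = 2c_1e^(-6t) - c_2e^(-4t), x_2(t) = c_1e^(-6t)

Coefficient matrix A = [[-4, -4], [0, -6]].
Characteristic polynomial det(A - λI) = λ^2 + 10λ + 24 = 0.
Eigenvalues λ = -6, -4.
For λ=-6: (A-λI) row 1 is [2, -4], so an eigenvector is (2, 1).
For λ=-4: (A-λI) row 1 is [0, -4], so an eigenvector is (-1, 0).
General solution: c_1e^(-6t)(2,1) + c_2e^(-4t)(-1,0).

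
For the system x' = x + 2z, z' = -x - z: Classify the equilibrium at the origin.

center

A = [[1,2],[-1,-1]]; det(A-λI) = λ^2 + 1.
λ = 0 ± i: zero real part.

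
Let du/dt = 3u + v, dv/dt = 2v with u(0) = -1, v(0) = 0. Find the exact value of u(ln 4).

-64

A = [[3,1],[0,2]]; eigenvalues λ = 2, 3.
Eigenvectors: (1,-1) for λ=2, (1,0) for λ=3.
From the initial condition, c_1 = 0, c_2 = -1.
u(ln 4) = (0)(4^2)(1) + (-1)(4^3)(1) = -64.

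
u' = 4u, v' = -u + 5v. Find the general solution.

u(t) = c_2e^(4t), v(t) = -c_1e^(5t) + c_2e^(4t)

Coefficient matrix A = [[4, 0], [-1, 5]].
Characteristic polynomial det(A - λI) = λ^2 - 9λ + 20 = 0.
Eigenvalues λ = 5, 4.
For λ=5: (A-λI) row 1 is [-1, 0], so an eigenvector is (0, -1).
For λ=4: (A-λI) row 2 is [-1, 1], so an eigenvector is (1, 1).
General solution: c_1e^(5t)(0,-1) + c_2e^(4t)(1,1).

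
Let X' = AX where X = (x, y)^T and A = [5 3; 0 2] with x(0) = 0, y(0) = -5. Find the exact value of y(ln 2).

-20

A = [[5,3],[0,2]]; eigenvalues λ = 5, 2.
Eigenvectors: (1,0) for λ=5, (1,-1) for λ=2.
From the initial condition, c_1 = -5, c_2 = 5.
y(ln 2) = (-5)(2^5)(0) + (5)(2^2)(-1) = -20.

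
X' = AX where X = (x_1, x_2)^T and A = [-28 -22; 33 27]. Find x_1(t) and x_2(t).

x_1(t) = -2C_1e^(5t) - C_2e^(-6t), x_2(t) = 3C_1e^(5t) + C_2e^(-6t)

Coefficient matrix A = [[-28, -22], [33, 27]].
Characteristic polynomial det(A - λI) = λ^2 + λ - 30 = 0.
Eigenvalues λ = 5, -6.
For λ=5: (A-λI) row 1 is [-33, -22], so an eigenvector is (-2, 3).
For λ=-6: (A-λI) row 1 is [-22, -22], so an eigenvector is (-1, 1).
General solution: C_1e^(5t)(-2,3) + C_2e^(-6t)(-1,1).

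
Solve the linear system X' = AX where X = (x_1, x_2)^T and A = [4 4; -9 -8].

x_1(t) = 2C_1e^(-2t) + 2C_2te^(-2t) - C_2e^(-2t), x_2(t) = -3C_1e^(-2t) - 3C_2te^(-2t) + 2C_2e^(-2t)

Coefficient matrix A = [[4, 4], [-9, -8]].
Characteristic polynomial det(A - λI) = λ^2 + 4λ + 4 = 0.
Single eigenvalue λ = -2 with algebraic multiplicity 2.
Eigenvector v = (2,-3); generalized eigenvector w with (A-λI)w=v is (-1,2).
General solution: e^(-2t)[C_1·v + C_2·(t·v + w)].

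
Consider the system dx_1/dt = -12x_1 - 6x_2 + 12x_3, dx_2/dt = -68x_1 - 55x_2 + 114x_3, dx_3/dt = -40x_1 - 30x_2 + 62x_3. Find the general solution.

Coefficient matrix A = [[-12, -6, 12], [-68, -55, 114], [-40, -30, 62]].
det(A - λI) = 0 gives eigenvalues λ = -4, -3, 2.
For λ=-4: eigenvector (3,-4,0).
For λ=-3: eigenvector (-2,7,2).
For λ=2: eigenvector (0,2,1).
General solution: K_1e^(-4t)(3,-4,0) + K_2e^(-3t)(-2,7,2) + K_3e^(2t)(0,2,1).

x_1(t) = 3K_1e^(-4t) - 2K_2e^(-3t), x_2(t) = -4K_1e^(-4t) + 7K_2e^(-3t) + 2K_3e^(2t), x_3(t) = 2K_2e^(-3t) + K_3e^(2t)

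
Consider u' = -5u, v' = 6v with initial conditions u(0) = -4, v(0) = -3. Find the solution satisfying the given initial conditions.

Coefficient matrix A = [[-5, 0], [0, 6]].
Characteristic polynomial det(A - λI) = λ^2 - λ - 30 = 0.
Eigenvalues λ = 6, -5.
For λ=6: (A-λI) row 1 is [-11, 0], so an eigenvector is (0, -1).
For λ=-5: (A-λI) row 2 is [0, 11], so an eigenvector is (1, 0).
General solution: c_1e^(6t)(0,-1) + c_2e^(-5t)(1,0).
Applying u(0)=-4, v(0)=-3 gives c_1=3, c_2=-4.

u(t) = -4e^(-5t), v(t) = -3e^(6t)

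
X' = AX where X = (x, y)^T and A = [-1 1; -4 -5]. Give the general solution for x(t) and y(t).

x(t) = K_1e^(-3t) + K_2te^(-3t) + K_2e^(-3t), y(t) = -2K_1e^(-3t) - 2K_2te^(-3t) - K_2e^(-3t)

Coefficient matrix A = [[-1, 1], [-4, -5]].
Characteristic polynomial det(A - λI) = λ^2 + 6λ + 9 = 0.
Single eigenvalue λ = -3 with algebraic multiplicity 2.
Eigenvector v = (1,-2); generalized eigenvector w with (A-λI)w=v is (1,-1).
General solution: e^(-3t)[K_1·v + K_2·(t·v + w)].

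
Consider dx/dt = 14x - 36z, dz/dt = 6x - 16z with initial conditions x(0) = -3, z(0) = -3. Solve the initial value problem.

x(t) = 9e^(2t) - 12e^(-4t), z(t) = 3e^(2t) - 6e^(-4t)

Coefficient matrix A = [[14, -36], [6, -16]].
Characteristic polynomial det(A - λI) = λ^2 + 2λ - 8 = 0.
Eigenvalues λ = 2, -4.
For λ=2: (A-λI) row 1 is [12, -36], so an eigenvector is (-3, -1).
For λ=-4: (A-λI) row 1 is [18, -36], so an eigenvector is (2, 1).
General solution: C_1e^(2t)(-3,-1) + C_2e^(-4t)(2,1).
Applying x(0)=-3, z(0)=-3 gives C_1=-3, C_2=-6.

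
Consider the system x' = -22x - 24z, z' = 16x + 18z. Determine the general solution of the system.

Coefficient matrix A = [[-22, -24], [16, 18]].
Characteristic polynomial det(A - λI) = λ^2 + 4λ - 12 = 0.
Eigenvalues λ = 2, -6.
For λ=2: (A-λI) row 1 is [-24, -24], so an eigenvector is (-1, 1).
For λ=-6: (A-λI) row 1 is [-16, -24], so an eigenvector is (-3, 2).
General solution: C_1e^(2t)(-1,1) + C_2e^(-6t)(-3,2).

x(t) = -C_1e^(2t) - 3C_2e^(-6t), z(t) = C_1e^(2t) + 2C_2e^(-6t)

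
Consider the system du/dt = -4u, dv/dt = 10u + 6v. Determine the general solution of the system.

Coefficient matrix A = [[-4, 0], [10, 6]].
Characteristic polynomial det(A - λI) = λ^2 - 2λ - 24 = 0.
Eigenvalues λ = 6, -4.
For λ=6: (A-λI) row 1 is [-10, 0], so an eigenvector is (0, -1).
For λ=-4: (A-λI) row 2 is [10, 10], so an eigenvector is (1, -1).
General solution: K_1e^(6t)(0,-1) + K_2e^(-4t)(1,-1).

u(t) = K_2e^(-4t), v(t) = -K_1e^(6t) - K_2e^(-4t)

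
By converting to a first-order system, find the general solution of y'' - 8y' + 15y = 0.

y(t) = K_1e^(5t) + K_2e^(3t)

Let x_1 = y, x_2 = y'. Then x_1' = x_2 and x_2' = -15x_1 + 8x_2.
A = [[0,1],[-15,8]]; det(A-λI) = λ^2 - 8λ + 15.
Eigenvalues λ = 5, 3 with eigenvectors (1,5), (1,3).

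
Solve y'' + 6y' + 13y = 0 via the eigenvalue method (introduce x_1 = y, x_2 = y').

y(t) = c_1e^(-3t)cos(2t) + c_2e^(-3t)sin(2t)

Let x_1 = y, x_2 = y'. Then x_1' = x_2 and x_2' = -13x_1 - 6x_2.
A = [[0,1],[-13,-6]]; det(A-λI) = λ^2 + 6λ + 13.
Eigenvalues λ = -3 ± 2i.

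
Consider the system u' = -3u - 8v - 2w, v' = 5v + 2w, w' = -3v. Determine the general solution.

Coefficient matrix A = [[-3, -8, -2], [0, 5, 2], [0, -3, 0]].
det(A - λI) = 0 gives eigenvalues λ = -3, 2, 3.
For λ=-3: eigenvector (1,0,0).
For λ=2: eigenvector (2,-2,3).
For λ=3: eigenvector (-1,1,-1).
General solution: c_1e^(-3t)(1,0,0) + c_2e^(2t)(2,-2,3) + c_3e^(3t)(-1,1,-1).

u(t) = c_1e^(-3t) + 2c_2e^(2t) - c_3e^(3t), v(t) = -2c_2e^(2t) + c_3e^(3t), w(t) = 3c_2e^(2t) - c_3e^(3t)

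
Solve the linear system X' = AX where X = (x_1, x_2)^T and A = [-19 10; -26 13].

Coefficient matrix A = [[-19, 10], [-26, 13]].
Characteristic polynomial det(A - λI) = λ^2 + 6λ + 13 = 0.
Eigenvalues λ = -3 ± 2i (complex conjugate pair).
For λ=-3+2i: an eigenvector is (-1,-2) - i(-2,-3) = (-1 + 2i, -2 + 3i).
A real fundamental pair from Re and Im of e^((-3+2i)t)v: X_1 = e^(-3t)(cos(2t)·(-1,-2) + sin(2t)·(-2,-3)), X_2 = e^(-3t)(sin(2t)·(-1,-2) - cos(2t)·(-2,-3)).
General solution: C_1X_1 + C_2X_2.

x_1(t) = -2C_1e^(-3t)sin(2t) - C_1e^(-3t)cos(2t) - C_2e^(-3t)sin(2t) + 2C_2e^(-3t)cos(2t), x_2(t) = -3C_1e^(-3t)sin(2t) - 2C_1e^(-3t)cos(2t) - 2C_2e^(-3t)sin(2t) + 3C_2e^(-3t)cos(2t)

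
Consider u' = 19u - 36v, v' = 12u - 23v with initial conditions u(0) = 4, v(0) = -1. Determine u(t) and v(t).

u(t) = 22e^(t) - 18e^(-5t), v(t) = 11e^(t) - 12e^(-5t)

Coefficient matrix A = [[19, -36], [12, -23]].
Characteristic polynomial det(A - λI) = λ^2 + 4λ - 5 = 0.
Eigenvalues λ = 1, -5.
For λ=1: (A-λI) row 1 is [18, -36], so an eigenvector is (-2, -1).
For λ=-5: (A-λI) row 1 is [24, -36], so an eigenvector is (-3, -2).
General solution: c_1e^(t)(-2,-1) + c_2e^(-5t)(-3,-2).
Applying u(0)=4, v(0)=-1 gives c_1=-11, c_2=6.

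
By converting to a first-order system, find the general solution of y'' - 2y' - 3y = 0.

Let x_1 = y, x_2 = y'. Then x_1' = x_2 and x_2' = 3x_1 + 2x_2.
A = [[0,1],[3,2]]; det(A-λI) = λ^2 - 2λ - 3.
Eigenvalues λ = 3, -1 with eigenvectors (1,3), (1,-1).

y(t) = K_1e^(3t) + K_2e^(-t)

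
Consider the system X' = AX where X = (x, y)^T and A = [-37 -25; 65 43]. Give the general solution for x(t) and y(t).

Coefficient matrix A = [[-37, -25], [65, 43]].
Characteristic polynomial det(A - λI) = λ^2 - 6λ + 34 = 0.
Eigenvalues λ = 3 ± 5i (complex conjugate pair).
For λ=3+5i: an eigenvector is (-1,2) - i(-2,3) = (-1 + 2i, 2 - 3i).
A real fundamental pair from Re and Im of e^((3+5i)t)v: X_1 = e^(3t)(cos(5t)·(-1,2) + sin(5t)·(-2,3)), X_2 = e^(3t)(sin(5t)·(-1,2) - cos(5t)·(-2,3)).
General solution: c_1X_1 + c_2X_2.

x(t) = -2c_1e^(3t)sin(5t) - c_1e^(3t)cos(5t) - c_2e^(3t)sin(5t) + 2c_2e^(3t)cos(5t), y(t) = 3c_1e^(3t)sin(5t) + 2c_1e^(3t)cos(5t) + 2c_2e^(3t)sin(5t) - 3c_2e^(3t)cos(5t)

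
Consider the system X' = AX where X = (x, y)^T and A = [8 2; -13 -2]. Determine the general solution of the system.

Coefficient matrix A = [[8, 2], [-13, -2]].
Characteristic polynomial det(A - λI) = λ^2 - 6λ + 10 = 0.
Eigenvalues λ = 3 ± i (complex conjugate pair).
For λ=3+i: an eigenvector is (1,-2) - i(1,-3) = (1 - i, -2 + 3i).
A real fundamental pair from Re and Im of e^((3+i)t)v: X_1 = e^(3t)(cos(t)·(1,-2) + sin(t)·(1,-3)), X_2 = e^(3t)(sin(t)·(1,-2) - cos(t)·(1,-3)).
General solution: c_1X_1 + c_2X_2.

x(t) = c_1e^(3t)sin(t) + c_1e^(3t)cos(t) + c_2e^(3t)sin(t) - c_2e^(3t)cos(t), y(t) = -3c_1e^(3t)sin(t) - 2c_1e^(3t)cos(t) - 2c_2e^(3t)sin(t) + 3c_2e^(3t)cos(t)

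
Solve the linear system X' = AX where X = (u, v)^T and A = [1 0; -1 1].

Coefficient matrix A = [[1, 0], [-1, 1]].
Characteristic polynomial det(A - λI) = λ^2 - 2λ + 1 = 0.
Single eigenvalue λ = 1 with algebraic multiplicity 2.
Eigenvector v = (0,-1); generalized eigenvector w with (A-λI)w=v is (1,3).
General solution: e^(t)[C_1·v + C_2·(t·v + w)].

u(t) = C_2e^(t), v(t) = -C_1e^(t) - C_2te^(t) + 3C_2e^(t)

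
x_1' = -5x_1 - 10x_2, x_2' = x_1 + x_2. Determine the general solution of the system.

x_1(t) = 3C_1e^(-2t)sin(t) - C_1e^(-2t)cos(t) - C_2e^(-2t)sin(t) - 3C_2e^(-2t)cos(t), x_2(t) = -C_1e^(-2t)sin(t) + C_2e^(-2t)cos(t)

Coefficient matrix A = [[-5, -10], [1, 1]].
Characteristic polynomial det(A - λI) = λ^2 + 4λ + 5 = 0.
Eigenvalues λ = -2 ± i (complex conjugate pair).
For λ=-2+i: an eigenvector is (-1,0) - i(3,-1) = (-1 - 3i, 0 + i).
A real fundamental pair from Re and Im of e^((-2+i)t)v: X_1 = e^(-2t)(cos(t)·(-1,0) + sin(t)·(3,-1)), X_2 = e^(-2t)(sin(t)·(-1,0) - cos(t)·(3,-1)).
General solution: C_1X_1 + C_2X_2.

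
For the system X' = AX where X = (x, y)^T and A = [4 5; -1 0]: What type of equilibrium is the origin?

unstable spiral

A = [[4,5],[-1,0]]; det(A-λI) = λ^2 - 4λ + 5.
λ = 2 ± i: positive real part.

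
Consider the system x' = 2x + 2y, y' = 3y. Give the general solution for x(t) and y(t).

Coefficient matrix A = [[2, 2], [0, 3]].
Characteristic polynomial det(A - λI) = λ^2 - 5λ + 6 = 0.
Eigenvalues λ = 3, 2.
For λ=3: (A-λI) row 1 is [-1, 2], so an eigenvector is (2, 1).
For λ=2: (A-λI) row 1 is [0, 2], so an eigenvector is (1, 0).
General solution: c_1e^(3t)(2,1) + c_2e^(2t)(1,0).

x(t) = 2c_1e^(3t) + c_2e^(2t), y(t) = c_1e^(3t)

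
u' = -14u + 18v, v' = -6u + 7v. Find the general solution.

Coefficient matrix A = [[-14, 18], [-6, 7]].
Characteristic polynomial det(A - λI) = λ^2 + 7λ + 10 = 0.
Eigenvalues λ = -2, -5.
For λ=-2: (A-λI) row 1 is [-12, 18], so an eigenvector is (3, 2).
For λ=-5: (A-λI) row 1 is [-9, 18], so an eigenvector is (-2, -1).
General solution: c_1e^(-2t)(3,2) + c_2e^(-5t)(-2,-1).

u(t) = 3c_1e^(-2t) - 2c_2e^(-5t), v(t) = 2c_1e^(-2t) - c_2e^(-5t)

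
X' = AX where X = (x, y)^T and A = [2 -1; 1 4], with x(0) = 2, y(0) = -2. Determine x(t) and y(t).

x(t) = 2e^(3t), y(t) = -2e^(3t)

Coefficient matrix A = [[2, -1], [1, 4]].
Characteristic polynomial det(A - λI) = λ^2 - 6λ + 9 = 0.
Single eigenvalue λ = 3 with algebraic multiplicity 2.
Eigenvector v = (1,-1); generalized eigenvector w with (A-λI)w=v is (-1,0).
General solution: e^(3t)[c_1·v + c_2·(t·v + w)].
Applying x(0)=2, y(0)=-2 gives c_1=2, c_2=0.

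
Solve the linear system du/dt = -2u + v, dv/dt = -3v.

Coefficient matrix A = [[-2, 1], [0, -3]].
Characteristic polynomial det(A - λI) = λ^2 + 5λ + 6 = 0.
Eigenvalues λ = -3, -2.
For λ=-3: (A-λI) row 1 is [1, 1], so an eigenvector is (1, -1).
For λ=-2: (A-λI) row 1 is [0, 1], so an eigenvector is (-1, 0).
General solution: K_1e^(-3t)(1,-1) + K_2e^(-2t)(-1,0).

u(t) = K_1e^(-3t) - K_2e^(-2t), v(t) = -K_1e^(-3t)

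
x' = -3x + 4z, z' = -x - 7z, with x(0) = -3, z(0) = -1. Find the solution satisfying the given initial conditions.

Coefficient matrix A = [[-3, 4], [-1, -7]].
Characteristic polynomial det(A - λI) = λ^2 + 10λ + 25 = 0.
Single eigenvalue λ = -5 with algebraic multiplicity 2.
Eigenvector v = (-2,1); generalized eigenvector w with (A-λI)w=v is (1,-1).
General solution: e^(-5t)[c_1·v + c_2·(t·v + w)].
Applying x(0)=-3, z(0)=-1 gives c_1=4, c_2=5.

x(t) = -10te^(-5t) - 3e^(-5t), z(t) = 5te^(-5t) - e^(-5t)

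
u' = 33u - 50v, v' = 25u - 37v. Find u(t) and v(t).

u(t) = -c_1e^(-2t)sin(5t) - 3c_1e^(-2t)cos(5t) - 3c_2e^(-2t)sin(5t) + c_2e^(-2t)cos(5t), v(t) = -c_1e^(-2t)sin(5t) - 2c_1e^(-2t)cos(5t) - 2c_2e^(-2t)sin(5t) + c_2e^(-2t)cos(5t)

Coefficient matrix A = [[33, -50], [25, -37]].
Characteristic polynomial det(A - λI) = λ^2 + 4λ + 29 = 0.
Eigenvalues λ = -2 ± 5i (complex conjugate pair).
For λ=-2+5i: an eigenvector is (-3,-2) - i(-1,-1) = (-3 + i, -2 + i).
A real fundamental pair from Re and Im of e^((-2+5i)t)v: X_1 = e^(-2t)(cos(5t)·(-3,-2) + sin(5t)·(-1,-1)), X_2 = e^(-2t)(sin(5t)·(-3,-2) - cos(5t)·(-1,-1)).
General solution: c_1X_1 + c_2X_2.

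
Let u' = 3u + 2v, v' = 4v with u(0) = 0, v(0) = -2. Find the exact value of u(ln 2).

-32

A = [[3,2],[0,4]]; eigenvalues λ = 4, 3.
Eigenvectors: (2,1) for λ=4, (1,0) for λ=3.
From the initial condition, c_1 = -2, c_2 = 4.
u(ln 2) = (-2)(2^4)(2) + (4)(2^3)(1) = -32.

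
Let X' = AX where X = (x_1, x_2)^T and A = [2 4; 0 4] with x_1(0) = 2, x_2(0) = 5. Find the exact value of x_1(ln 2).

A = [[2,4],[0,4]]; eigenvalues λ = 2, 4.
Eigenvectors: (1,0) for λ=2, (-2,-1) for λ=4.
From the initial condition, c_1 = -8, c_2 = -5.
x_1(ln 2) = (-8)(2^2)(1) + (-5)(2^4)(-2) = 128.

128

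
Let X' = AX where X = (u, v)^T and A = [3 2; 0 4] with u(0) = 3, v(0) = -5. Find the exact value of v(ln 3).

-405

A = [[3,2],[0,4]]; eigenvalues λ = 3, 4.
Eigenvectors: (-1,0) for λ=3, (2,1) for λ=4.
From the initial condition, c_1 = -13, c_2 = -5.
v(ln 3) = (-13)(3^3)(0) + (-5)(3^4)(1) = -405.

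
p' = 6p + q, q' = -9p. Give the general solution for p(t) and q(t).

p(t) = K_1e^(3t) + K_2te^(3t) + K_2e^(3t), q(t) = -3K_1e^(3t) - 3K_2te^(3t) - 2K_2e^(3t)

Coefficient matrix A = [[6, 1], [-9, 0]].
Characteristic polynomial det(A - λI) = λ^2 - 6λ + 9 = 0.
Single eigenvalue λ = 3 with algebraic multiplicity 2.
Eigenvector v = (1,-3); generalized eigenvector w with (A-λI)w=v is (1,-2).
General solution: e^(3t)[K_1·v + K_2·(t·v + w)].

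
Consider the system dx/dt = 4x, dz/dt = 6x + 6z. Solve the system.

Coefficient matrix A = [[4, 0], [6, 6]].
Characteristic polynomial det(A - λI) = λ^2 - 10λ + 24 = 0.
Eigenvalues λ = 4, 6.
For λ=4: (A-λI) row 2 is [6, 2], so an eigenvector is (-1, 3).
For λ=6: (A-λI) row 1 is [-2, 0], so an eigenvector is (0, -1).
General solution: c_1e^(4t)(-1,3) + c_2e^(6t)(0,-1).

x(t) = -c_1e^(4t), z(t) = 3c_1e^(4t) - c_2e^(6t)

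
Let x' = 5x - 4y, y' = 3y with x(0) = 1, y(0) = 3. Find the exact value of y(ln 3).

A = [[5,-4],[0,3]]; eigenvalues λ = 3, 5.
Eigenvectors: (-2,-1) for λ=3, (1,0) for λ=5.
From the initial condition, c_1 = -3, c_2 = -5.
y(ln 3) = (-3)(3^3)(-1) + (-5)(3^5)(0) = 81.

81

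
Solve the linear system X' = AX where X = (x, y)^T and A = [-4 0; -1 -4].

Coefficient matrix A = [[-4, 0], [-1, -4]].
Characteristic polynomial det(A - λI) = λ^2 + 8λ + 16 = 0.
Single eigenvalue λ = -4 with algebraic multiplicity 2.
Eigenvector v = (0,1); generalized eigenvector w with (A-λI)w=v is (-1,1).
General solution: e^(-4t)[C_1·v + C_2·(t·v + w)].

x(t) = -C_2e^(-4t), y(t) = C_1e^(-4t) + C_2te^(-4t) + C_2e^(-4t)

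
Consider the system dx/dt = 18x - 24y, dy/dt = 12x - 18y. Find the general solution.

x(t) = -C_1e^(-6t) + 2C_2e^(6t), y(t) = -C_1e^(-6t) + C_2e^(6t)

Coefficient matrix A = [[18, -24], [12, -18]].
Characteristic polynomial det(A - λI) = λ^2 - 36 = 0.
Eigenvalues λ = -6, 6.
For λ=-6: (A-λI) row 1 is [24, -24], so an eigenvector is (-1, -1).
For λ=6: (A-λI) row 1 is [12, -24], so an eigenvector is (2, 1).
General solution: C_1e^(-6t)(-1,-1) + C_2e^(6t)(2,1).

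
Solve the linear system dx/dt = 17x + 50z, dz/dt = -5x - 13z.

x(t) = 3K_1e^(2t)sin(5t) + K_1e^(2t)cos(5t) + K_2e^(2t)sin(5t) - 3K_2e^(2t)cos(5t), z(t) = -K_1e^(2t)sin(5t) + K_2e^(2t)cos(5t)

Coefficient matrix A = [[17, 50], [-5, -13]].
Characteristic polynomial det(A - λI) = λ^2 - 4λ + 29 = 0.
Eigenvalues λ = 2 ± 5i (complex conjugate pair).
For λ=2+5i: an eigenvector is (1,0) - i(3,-1) = (1 - 3i, 0 + i).
A real fundamental pair from Re and Im of e^((2+5i)t)v: X_1 = e^(2t)(cos(5t)·(1,0) + sin(5t)·(3,-1)), X_2 = e^(2t)(sin(5t)·(1,0) - cos(5t)·(3,-1)).
General solution: K_1X_1 + K_2X_2.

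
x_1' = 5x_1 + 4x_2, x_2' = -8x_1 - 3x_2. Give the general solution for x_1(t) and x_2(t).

Coefficient matrix A = [[5, 4], [-8, -3]].
Characteristic polynomial det(A - λI) = λ^2 - 2λ + 17 = 0.
Eigenvalues λ = 1 ± 4i (complex conjugate pair).
For λ=1+4i: an eigenvector is (0,-1) - i(-1,1) = (0 + i, -1 - i).
A real fundamental pair from Re and Im of e^((1+4i)t)v: X_1 = e^(t)(cos(4t)·(0,-1) + sin(4t)·(-1,1)), X_2 = e^(t)(sin(4t)·(0,-1) - cos(4t)·(-1,1)).
General solution: c_1X_1 + c_2X_2.

x_1(t) = -c_1e^(t)sin(4t) + c_2e^(t)cos(4t), x_2(t) = c_1e^(t)sin(4t) - c_1e^(t)cos(4t) - c_2e^(t)sin(4t) - c_2e^(t)cos(4t)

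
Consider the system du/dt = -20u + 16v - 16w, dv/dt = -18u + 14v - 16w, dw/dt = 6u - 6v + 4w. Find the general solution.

Coefficient matrix A = [[-20, 16, -16], [-18, 14, -16], [6, -6, 4]].
det(A - λI) = 0 gives eigenvalues λ = -2, -4, 4.
For λ=-2: eigenvector (0,-1,-1).
For λ=-4: eigenvector (1,1,0).
For λ=4: eigenvector (-2,-2,1).
General solution: C_1e^(-2t)(0,-1,-1) + C_2e^(-4t)(1,1,0) + C_3e^(4t)(-2,-2,1).

u(t) = C_2e^(-4t) - 2C_3e^(4t), v(t) = -C_1e^(-2t) + C_2e^(-4t) - 2C_3e^(4t), w(t) = -C_1e^(-2t) + C_3e^(4t)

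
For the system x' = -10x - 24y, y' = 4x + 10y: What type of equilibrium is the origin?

saddle

A = [[-10,-24],[4,10]]; det(A-λI) = λ^2 - 4.
λ = -2, 2: opposite signs.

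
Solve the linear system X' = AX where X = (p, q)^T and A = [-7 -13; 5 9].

p(t) = 2K_1e^(t)sin(t) + 3K_1e^(t)cos(t) + 3K_2e^(t)sin(t) - 2K_2e^(t)cos(t), q(t) = -K_1e^(t)sin(t) - 2K_1e^(t)cos(t) - 2K_2e^(t)sin(t) + K_2e^(t)cos(t)

Coefficient matrix A = [[-7, -13], [5, 9]].
Characteristic polynomial det(A - λI) = λ^2 - 2λ + 2 = 0.
Eigenvalues λ = 1 ± i (complex conjugate pair).
For λ=1+i: an eigenvector is (3,-2) - i(2,-1) = (3 - 2i, -2 + i).
A real fundamental pair from Re and Im of e^((1+i)t)v: X_1 = e^(t)(cos(t)·(3,-2) + sin(t)·(2,-1)), X_2 = e^(t)(sin(t)·(3,-2) - cos(t)·(2,-1)).
General solution: K_1X_1 + K_2X_2.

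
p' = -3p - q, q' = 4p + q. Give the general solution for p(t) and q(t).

Coefficient matrix A = [[-3, -1], [4, 1]].
Characteristic polynomial det(A - λI) = λ^2 + 2λ + 1 = 0.
Single eigenvalue λ = -1 with algebraic multiplicity 2.
Eigenvector v = (-1,2); generalized eigenvector w with (A-λI)w=v is (-1,3).
General solution: e^(-t)[K_1·v + K_2·(t·v + w)].

p(t) = -K_1e^(-t) - K_2te^(-t) - K_2e^(-t), q(t) = 2K_1e^(-t) + 2K_2te^(-t) + 3K_2e^(-t)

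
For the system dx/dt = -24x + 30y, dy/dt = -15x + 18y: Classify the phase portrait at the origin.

stable spiral

A = [[-24,30],[-15,18]]; det(A-λI) = λ^2 + 6λ + 18.
λ = -3 ± 3i: negative real part.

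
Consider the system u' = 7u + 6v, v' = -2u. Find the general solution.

u(t) = 2C_1e^(4t) - 3C_2e^(3t), v(t) = -C_1e^(4t) + 2C_2e^(3t)

Coefficient matrix A = [[7, 6], [-2, 0]].
Characteristic polynomial det(A - λI) = λ^2 - 7λ + 12 = 0.
Eigenvalues λ = 4, 3.
For λ=4: (A-λI) row 1 is [3, 6], so an eigenvector is (2, -1).
For λ=3: (A-λI) row 1 is [4, 6], so an eigenvector is (-3, 2).
General solution: C_1e^(4t)(2,-1) + C_2e^(3t)(-3,2).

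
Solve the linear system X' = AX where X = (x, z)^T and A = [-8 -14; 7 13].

Coefficient matrix A = [[-8, -14], [7, 13]].
Characteristic polynomial det(A - λI) = λ^2 - 5λ - 6 = 0.
Eigenvalues λ = 6, -1.
For λ=6: (A-λI) row 1 is [-14, -14], so an eigenvector is (-1, 1).
For λ=-1: (A-λI) row 1 is [-7, -14], so an eigenvector is (-2, 1).
General solution: c_1e^(6t)(-1,1) + c_2e^(-t)(-2,1).

x(t) = -c_1e^(6t) - 2c_2e^(-t), z(t) = c_1e^(6t) + c_2e^(-t)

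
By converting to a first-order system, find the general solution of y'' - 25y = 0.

Let x_1 = y, x_2 = y'. Then x_1' = x_2 and x_2' = 25x_1.
A = [[0,1],[25,0]]; det(A-λI) = λ^2 - 25.
Eigenvalues λ = 5, -5 with eigenvectors (1,5), (1,-5).

y(t) = K_1e^(5t) + K_2e^(-5t)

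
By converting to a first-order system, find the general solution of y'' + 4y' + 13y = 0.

y(t) = c_1e^(-2t)cos(3t) + c_2e^(-2t)sin(3t)

Let x_1 = y, x_2 = y'. Then x_1' = x_2 and x_2' = -13x_1 - 4x_2.
A = [[0,1],[-13,-4]]; det(A-λI) = λ^2 + 4λ + 13.
Eigenvalues λ = -2 ± 3i.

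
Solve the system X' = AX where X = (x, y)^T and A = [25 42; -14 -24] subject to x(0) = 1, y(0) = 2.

x(t) = 16e^(4t) - 15e^(-3t), y(t) = -8e^(4t) + 10e^(-3t)

Coefficient matrix A = [[25, 42], [-14, -24]].
Characteristic polynomial det(A - λI) = λ^2 - λ - 12 = 0.
Eigenvalues λ = 4, -3.
For λ=4: (A-λI) row 1 is [21, 42], so an eigenvector is (2, -1).
For λ=-3: (A-λI) row 1 is [28, 42], so an eigenvector is (-3, 2).
General solution: C_1e^(4t)(2,-1) + C_2e^(-3t)(-3,2).
Applying x(0)=1, y(0)=2 gives C_1=8, C_2=5.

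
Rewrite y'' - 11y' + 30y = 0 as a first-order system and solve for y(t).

Let x_1 = y, x_2 = y'. Then x_1' = x_2 and x_2' = -30x_1 + 11x_2.
A = [[0,1],[-30,11]]; det(A-λI) = λ^2 - 11λ + 30.
Eigenvalues λ = 6, 5 with eigenvectors (1,6), (1,5).

y(t) = c_1e^(6t) + c_2e^(5t)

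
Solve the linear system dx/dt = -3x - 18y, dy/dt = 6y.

x(t) = -K_1e^(-3t) - 2K_2e^(6t), y(t) = K_2e^(6t)

Coefficient matrix A = [[-3, -18], [0, 6]].
Characteristic polynomial det(A - λI) = λ^2 - 3λ - 18 = 0.
Eigenvalues λ = -3, 6.
For λ=-3: (A-λI) row 1 is [0, -18], so an eigenvector is (-1, 0).
For λ=6: (A-λI) row 1 is [-9, -18], so an eigenvector is (-2, 1).
General solution: K_1e^(-3t)(-1,0) + K_2e^(6t)(-2,1).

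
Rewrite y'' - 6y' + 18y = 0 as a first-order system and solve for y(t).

y(t) = C_1e^(3t)cos(3t) + C_2e^(3t)sin(3t)

Let x_1 = y, x_2 = y'. Then x_1' = x_2 and x_2' = -18x_1 + 6x_2.
A = [[0,1],[-18,6]]; det(A-λI) = λ^2 - 6λ + 18.
Eigenvalues λ = 3 ± 3i.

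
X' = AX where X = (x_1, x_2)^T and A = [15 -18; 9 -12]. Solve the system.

x_1(t) = 2C_1e^(6t) - C_2e^(-3t), x_2(t) = C_1e^(6t) - C_2e^(-3t)

Coefficient matrix A = [[15, -18], [9, -12]].
Characteristic polynomial det(A - λI) = λ^2 - 3λ - 18 = 0.
Eigenvalues λ = 6, -3.
For λ=6: (A-λI) row 1 is [9, -18], so an eigenvector is (2, 1).
For λ=-3: (A-λI) row 1 is [18, -18], so an eigenvector is (-1, -1).
General solution: C_1e^(6t)(2,1) + C_2e^(-3t)(-1,-1).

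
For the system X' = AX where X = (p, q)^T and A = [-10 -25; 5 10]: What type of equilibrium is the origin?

A = [[-10,-25],[5,10]]; det(A-λI) = λ^2 + 25.
λ = 0 ± 5i: zero real part.

center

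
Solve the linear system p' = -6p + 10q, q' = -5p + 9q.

Coefficient matrix A = [[-6, 10], [-5, 9]].
Characteristic polynomial det(A - λI) = λ^2 - 3λ - 4 = 0.
Eigenvalues λ = -1, 4.
For λ=-1: (A-λI) row 1 is [-5, 10], so an eigenvector is (2, 1).
For λ=4: (A-λI) row 1 is [-10, 10], so an eigenvector is (1, 1).
General solution: c_1e^(-t)(2,1) + c_2e^(4t)(1,1).

p(t) = 2c_1e^(-t) + c_2e^(4t), q(t) = c_1e^(-t) + c_2e^(4t)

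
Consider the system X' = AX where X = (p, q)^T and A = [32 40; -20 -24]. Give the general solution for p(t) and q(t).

Coefficient matrix A = [[32, 40], [-20, -24]].
Characteristic polynomial det(A - λI) = λ^2 - 8λ + 32 = 0.
Eigenvalues λ = 4 ± 4i (complex conjugate pair).
For λ=4+4i: an eigenvector is (-3,2) - i(-1,1) = (-3 + i, 2 - i).
A real fundamental pair from Re and Im of e^((4+4i)t)v: X_1 = e^(4t)(cos(4t)·(-3,2) + sin(4t)·(-1,1)), X_2 = e^(4t)(sin(4t)·(-3,2) - cos(4t)·(-1,1)).
General solution: c_1X_1 + c_2X_2.

p(t) = -c_1e^(4t)sin(4t) - 3c_1e^(4t)cos(4t) - 3c_2e^(4t)sin(4t) + c_2e^(4t)cos(4t), q(t) = c_1e^(4t)sin(4t) + 2c_1e^(4t)cos(4t) + 2c_2e^(4t)sin(4t) - c_2e^(4t)cos(4t)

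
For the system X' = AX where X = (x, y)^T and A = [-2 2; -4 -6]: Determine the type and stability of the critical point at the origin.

A = [[-2,2],[-4,-6]]; det(A-λI) = λ^2 + 8λ + 20.
λ = -4 ± 2i: negative real part.

stable spiral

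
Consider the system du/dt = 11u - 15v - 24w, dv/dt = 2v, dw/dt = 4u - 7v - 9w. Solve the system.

u(t) = 3K_1e^(3t) - K_2e^(2t) + 2K_3e^(-t), v(t) = K_2e^(2t), w(t) = K_1e^(3t) - K_2e^(2t) + K_3e^(-t)

Coefficient matrix A = [[11, -15, -24], [0, 2, 0], [4, -7, -9]].
det(A - λI) = 0 gives eigenvalues λ = 3, 2, -1.
For λ=3: eigenvector (3,0,1).
For λ=2: eigenvector (-1,1,-1).
For λ=-1: eigenvector (2,0,1).
General solution: K_1e^(3t)(3,0,1) + K_2e^(2t)(-1,1,-1) + K_3e^(-t)(2,0,1).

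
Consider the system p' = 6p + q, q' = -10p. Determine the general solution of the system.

p(t) = K_1e^(3t)sin(t) - K_2e^(3t)cos(t), q(t) = -3K_1e^(3t)sin(t) + K_1e^(3t)cos(t) + K_2e^(3t)sin(t) + 3K_2e^(3t)cos(t)

Coefficient matrix A = [[6, 1], [-10, 0]].
Characteristic polynomial det(A - λI) = λ^2 - 6λ + 10 = 0.
Eigenvalues λ = 3 ± i (complex conjugate pair).
For λ=3+i: an eigenvector is (0,1) - i(1,-3) = (0 - i, 1 + 3i).
A real fundamental pair from Re and Im of e^((3+i)t)v: X_1 = e^(3t)(cos(t)·(0,1) + sin(t)·(1,-3)), X_2 = e^(3t)(sin(t)·(0,1) - cos(t)·(1,-3)).
General solution: K_1X_1 + K_2X_2.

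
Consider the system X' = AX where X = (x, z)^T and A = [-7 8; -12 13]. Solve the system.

Coefficient matrix A = [[-7, 8], [-12, 13]].
Characteristic polynomial det(A - λI) = λ^2 - 6λ + 5 = 0.
Eigenvalues λ = 5, 1.
For λ=5: (A-λI) row 1 is [-12, 8], so an eigenvector is (2, 3).
For λ=1: (A-λI) row 1 is [-8, 8], so an eigenvector is (-1, -1).
General solution: K_1e^(5t)(2,3) + K_2e^(t)(-1,-1).

x(t) = 2K_1e^(5t) - K_2e^(t), z(t) = 3K_1e^(5t) - K_2e^(t)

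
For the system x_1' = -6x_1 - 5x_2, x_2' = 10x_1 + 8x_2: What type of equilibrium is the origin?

A = [[-6,-5],[10,8]]; det(A-λI) = λ^2 - 2λ + 2.
λ = 1 ± i: positive real part.

unstable spiral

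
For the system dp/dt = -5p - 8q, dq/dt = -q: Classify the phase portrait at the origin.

A = [[-5,-8],[0,-1]]; det(A-λI) = λ^2 + 6λ + 5.
λ = -5, -1: both negative.

stable node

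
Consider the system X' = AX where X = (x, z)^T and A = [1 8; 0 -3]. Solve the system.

Coefficient matrix A = [[1, 8], [0, -3]].
Characteristic polynomial det(A - λI) = λ^2 + 2λ - 3 = 0.
Eigenvalues λ = -3, 1.
For λ=-3: (A-λI) row 1 is [4, 8], so an eigenvector is (-2, 1).
For λ=1: (A-λI) row 1 is [0, 8], so an eigenvector is (-1, 0).
General solution: K_1e^(-3t)(-2,1) + K_2e^(t)(-1,0).

x(t) = -2K_1e^(-3t) - K_2e^(t), z(t) = K_1e^(-3t)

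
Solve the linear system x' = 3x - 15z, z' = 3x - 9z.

x(t) = -K_1e^(-3t)sin(3t) + 2K_1e^(-3t)cos(3t) + 2K_2e^(-3t)sin(3t) + K_2e^(-3t)cos(3t), z(t) = K_1e^(-3t)cos(3t) + K_2e^(-3t)sin(3t)

Coefficient matrix A = [[3, -15], [3, -9]].
Characteristic polynomial det(A - λI) = λ^2 + 6λ + 18 = 0.
Eigenvalues λ = -3 ± 3i (complex conjugate pair).
For λ=-3+3i: an eigenvector is (2,1) - i(-1,0) = (2 + i, 1).
A real fundamental pair from Re and Im of e^((-3+3i)t)v: X_1 = e^(-3t)(cos(3t)·(2,1) + sin(3t)·(-1,0)), X_2 = e^(-3t)(sin(3t)·(2,1) - cos(3t)·(-1,0)).
General solution: K_1X_1 + K_2X_2.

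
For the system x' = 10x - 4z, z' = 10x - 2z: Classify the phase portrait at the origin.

A = [[10,-4],[10,-2]]; det(A-λI) = λ^2 - 8λ + 20.
λ = 4 ± 2i: positive real part.

unstable spiral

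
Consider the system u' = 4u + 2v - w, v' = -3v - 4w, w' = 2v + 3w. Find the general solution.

Coefficient matrix A = [[4, 2, -1], [0, -3, -4], [0, 2, 3]].
det(A - λI) = 0 gives eigenvalues λ = 4, -1, 1.
For λ=4: eigenvector (1,0,0).
For λ=-1: eigenvector (-1,2,-1).
For λ=1: eigenvector (1,-1,1).
General solution: c_1e^(4t)(1,0,0) + c_2e^(-t)(-1,2,-1) + c_3e^(t)(1,-1,1).

u(t) = c_1e^(4t) - c_2e^(-t) + c_3e^(t), v(t) = 2c_2e^(-t) - c_3e^(t), w(t) = -c_2e^(-t) + c_3e^(t)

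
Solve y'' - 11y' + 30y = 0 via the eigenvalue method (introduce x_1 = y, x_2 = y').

Let x_1 = y, x_2 = y'. Then x_1' = x_2 and x_2' = -30x_1 + 11x_2.
A = [[0,1],[-30,11]]; det(A-λI) = λ^2 - 11λ + 30.
Eigenvalues λ = 5, 6 with eigenvectors (1,5), (1,6).

y(t) = K_1e^(5t) + K_2e^(6t)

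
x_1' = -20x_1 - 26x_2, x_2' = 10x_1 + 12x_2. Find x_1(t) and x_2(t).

Coefficient matrix A = [[-20, -26], [10, 12]].
Characteristic polynomial det(A - λI) = λ^2 + 8λ + 20 = 0.
Eigenvalues λ = -4 ± 2i (complex conjugate pair).
For λ=-4+2i: an eigenvector is (-3,2) - i(-2,1) = (-3 + 2i, 2 - i).
A real fundamental pair from Re and Im of e^((-4+2i)t)v: X_1 = e^(-4t)(cos(2t)·(-3,2) + sin(2t)·(-2,1)), X_2 = e^(-4t)(sin(2t)·(-3,2) - cos(2t)·(-2,1)).
General solution: C_1X_1 + C_2X_2.

x_1(t) = -2C_1e^(-4t)sin(2t) - 3C_1e^(-4t)cos(2t) - 3C_2e^(-4t)sin(2t) + 2C_2e^(-4t)cos(2t), x_2(t) = C_1e^(-4t)sin(2t) + 2C_1e^(-4t)cos(2t) + 2C_2e^(-4t)sin(2t) - C_2e^(-4t)cos(2t)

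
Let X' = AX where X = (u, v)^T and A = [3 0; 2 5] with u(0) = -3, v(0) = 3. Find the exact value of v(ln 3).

A = [[3,0],[2,5]]; eigenvalues λ = 5, 3.
Eigenvectors: (0,1) for λ=5, (-1,1) for λ=3.
From the initial condition, c_1 = 0, c_2 = 3.
v(ln 3) = (0)(3^5)(1) + (3)(3^3)(1) = 81.

81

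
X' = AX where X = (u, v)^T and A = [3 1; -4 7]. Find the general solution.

u(t) = c_1e^(5t) + c_2te^(5t) - 2c_2e^(5t), v(t) = 2c_1e^(5t) + 2c_2te^(5t) - 3c_2e^(5t)

Coefficient matrix A = [[3, 1], [-4, 7]].
Characteristic polynomial det(A - λI) = λ^2 - 10λ + 25 = 0.
Single eigenvalue λ = 5 with algebraic multiplicity 2.
Eigenvector v = (1,2); generalized eigenvector w with (A-λI)w=v is (-2,-3).
General solution: e^(5t)[c_1·v + c_2·(t·v + w)].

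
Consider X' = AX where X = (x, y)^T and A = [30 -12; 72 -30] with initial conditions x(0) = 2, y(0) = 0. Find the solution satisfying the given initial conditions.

x(t) = 6e^(6t) - 4e^(-6t), y(t) = 12e^(6t) - 12e^(-6t)

Coefficient matrix A = [[30, -12], [72, -30]].
Characteristic polynomial det(A - λI) = λ^2 - 36 = 0.
Eigenvalues λ = -6, 6.
For λ=-6: (A-λI) row 1 is [36, -12], so an eigenvector is (1, 3).
For λ=6: (A-λI) row 1 is [24, -12], so an eigenvector is (-1, -2).
General solution: K_1e^(-6t)(1,3) + K_2e^(6t)(-1,-2).
Applying x(0)=2, y(0)=0 gives K_1=-4, K_2=-6.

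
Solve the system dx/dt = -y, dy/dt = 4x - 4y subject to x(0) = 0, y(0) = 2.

x(t) = -2te^(-2t), y(t) = -4te^(-2t) + 2e^(-2t)

Coefficient matrix A = [[0, -1], [4, -4]].
Characteristic polynomial det(A - λI) = λ^2 + 4λ + 4 = 0.
Single eigenvalue λ = -2 with algebraic multiplicity 2.
Eigenvector v = (1,2); generalized eigenvector w with (A-λI)w=v is (0,-1).
General solution: e^(-2t)[c_1·v + c_2·(t·v + w)].
Applying x(0)=0, y(0)=2 gives c_1=0, c_2=-2.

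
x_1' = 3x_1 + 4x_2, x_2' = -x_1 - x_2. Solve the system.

Coefficient matrix A = [[3, 4], [-1, -1]].
Characteristic polynomial det(A - λI) = λ^2 - 2λ + 1 = 0.
Single eigenvalue λ = 1 with algebraic multiplicity 2.
Eigenvector v = (2,-1); generalized eigenvector w with (A-λI)w=v is (-1,1).
General solution: e^(t)[C_1·v + C_2·(t·v + w)].

x_1(t) = 2C_1e^(t) + 2C_2te^(t) - C_2e^(t), x_2(t) = -C_1e^(t) - C_2te^(t) + C_2e^(t)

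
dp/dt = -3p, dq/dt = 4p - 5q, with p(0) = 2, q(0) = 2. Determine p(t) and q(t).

Coefficient matrix A = [[-3, 0], [4, -5]].
Characteristic polynomial det(A - λI) = λ^2 + 8λ + 15 = 0.
Eigenvalues λ = -5, -3.
For λ=-5: (A-λI) row 1 is [2, 0], so an eigenvector is (0, 1).
For λ=-3: (A-λI) row 2 is [4, -2], so an eigenvector is (-1, -2).
General solution: c_1e^(-5t)(0,1) + c_2e^(-3t)(-1,-2).
Applying p(0)=2, q(0)=2 gives c_1=-2, c_2=-2.

p(t) = 2e^(-3t), q(t) = 4e^(-3t) - 2e^(-5t)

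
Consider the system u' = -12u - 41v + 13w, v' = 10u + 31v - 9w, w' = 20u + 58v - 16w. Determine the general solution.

u(t) = 3K_1e^(-2t) - K_2e^(3t) + 2K_3e^(2t), v(t) = -2K_1e^(-2t) + K_2e^(3t) - K_3e^(2t), w(t) = -4K_1e^(-2t) + 2K_2e^(3t) - K_3e^(2t)

Coefficient matrix A = [[-12, -41, 13], [10, 31, -9], [20, 58, -16]].
det(A - λI) = 0 gives eigenvalues λ = -2, 3, 2.
For λ=-2: eigenvector (3,-2,-4).
For λ=3: eigenvector (-1,1,2).
For λ=2: eigenvector (2,-1,-1).
General solution: K_1e^(-2t)(3,-2,-4) + K_2e^(3t)(-1,1,2) + K_3e^(2t)(2,-1,-1).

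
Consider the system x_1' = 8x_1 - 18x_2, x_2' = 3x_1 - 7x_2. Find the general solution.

Coefficient matrix A = [[8, -18], [3, -7]].
Characteristic polynomial det(A - λI) = λ^2 - λ - 2 = 0.
Eigenvalues λ = 2, -1.
For λ=2: (A-λI) row 1 is [6, -18], so an eigenvector is (3, 1).
For λ=-1: (A-λI) row 1 is [9, -18], so an eigenvector is (2, 1).
General solution: K_1e^(2t)(3,1) + K_2e^(-t)(2,1).

x_1(t) = 3K_1e^(2t) + 2K_2e^(-t), x_2(t) = K_1e^(2t) + K_2e^(-t)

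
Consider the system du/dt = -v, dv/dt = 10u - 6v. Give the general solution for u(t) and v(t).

Coefficient matrix A = [[0, -1], [10, -6]].
Characteristic polynomial det(A - λI) = λ^2 + 6λ + 10 = 0.
Eigenvalues λ = -3 ± i (complex conjugate pair).
For λ=-3+i: an eigenvector is (1,3) - i(0,1) = (1, 3 - i).
A real fundamental pair from Re and Im of e^((-3+i)t)v: X_1 = e^(-3t)(cos(t)·(1,3) + sin(t)·(0,1)), X_2 = e^(-3t)(sin(t)·(1,3) - cos(t)·(0,1)).
General solution: C_1X_1 + C_2X_2.

u(t) = C_1e^(-3t)cos(t) + C_2e^(-3t)sin(t), v(t) = C_1e^(-3t)sin(t) + 3C_1e^(-3t)cos(t) + 3C_2e^(-3t)sin(t) - C_2e^(-3t)cos(t)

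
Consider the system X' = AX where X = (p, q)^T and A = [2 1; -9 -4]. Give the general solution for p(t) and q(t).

Coefficient matrix A = [[2, 1], [-9, -4]].
Characteristic polynomial det(A - λI) = λ^2 + 2λ + 1 = 0.
Single eigenvalue λ = -1 with algebraic multiplicity 2.
Eigenvector v = (-1,3); generalized eigenvector w with (A-λI)w=v is (0,-1).
General solution: e^(-t)[C_1·v + C_2·(t·v + w)].

p(t) = -C_1e^(-t) - C_2te^(-t), q(t) = 3C_1e^(-t) + 3C_2te^(-t) - C_2e^(-t)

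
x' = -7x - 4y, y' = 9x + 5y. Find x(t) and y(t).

Coefficient matrix A = [[-7, -4], [9, 5]].
Characteristic polynomial det(A - λI) = λ^2 + 2λ + 1 = 0.
Single eigenvalue λ = -1 with algebraic multiplicity 2.
Eigenvector v = (2,-3); generalized eigenvector w with (A-λI)w=v is (-1,1).
General solution: e^(-t)[c_1·v + c_2·(t·v + w)].

x(t) = 2c_1e^(-t) + 2c_2te^(-t) - c_2e^(-t), y(t) = -3c_1e^(-t) - 3c_2te^(-t) + c_2e^(-t)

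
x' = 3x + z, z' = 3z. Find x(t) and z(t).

Coefficient matrix A = [[3, 1], [0, 3]].
Characteristic polynomial det(A - λI) = λ^2 - 6λ + 9 = 0.
Single eigenvalue λ = 3 with algebraic multiplicity 2.
Eigenvector v = (1,0); generalized eigenvector w with (A-λI)w=v is (2,1).
General solution: e^(3t)[c_1·v + c_2·(t·v + w)].

x(t) = c_1e^(3t) + c_2te^(3t) + 2c_2e^(3t), z(t) = c_2e^(3t)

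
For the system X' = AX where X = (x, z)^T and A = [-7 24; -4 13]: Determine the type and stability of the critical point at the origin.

unstable node

A = [[-7,24],[-4,13]]; det(A-λI) = λ^2 - 6λ + 5.
λ = 5, 1: both positive.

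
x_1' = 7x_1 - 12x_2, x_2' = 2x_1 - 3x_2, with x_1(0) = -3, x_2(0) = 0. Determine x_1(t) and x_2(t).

Coefficient matrix A = [[7, -12], [2, -3]].
Characteristic polynomial det(A - λI) = λ^2 - 4λ + 3 = 0.
Eigenvalues λ = 1, 3.
For λ=1: (A-λI) row 1 is [6, -12], so an eigenvector is (-2, -1).
For λ=3: (A-λI) row 1 is [4, -12], so an eigenvector is (3, 1).
General solution: c_1e^(t)(-2,-1) + c_2e^(3t)(3,1).
Applying x_1(0)=-3, x_2(0)=0 gives c_1=-3, c_2=-3.

x_1(t) = -9e^(3t) + 6e^(t), x_2(t) = -3e^(3t) + 3e^(t)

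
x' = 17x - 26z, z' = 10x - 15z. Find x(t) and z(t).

Coefficient matrix A = [[17, -26], [10, -15]].
Characteristic polynomial det(A - λI) = λ^2 - 2λ + 5 = 0.
Eigenvalues λ = 1 ± 2i (complex conjugate pair).
For λ=1+2i: an eigenvector is (-2,-1) - i(-3,-2) = (-2 + 3i, -1 + 2i).
A real fundamental pair from Re and Im of e^((1+2i)t)v: X_1 = e^(t)(cos(2t)·(-2,-1) + sin(2t)·(-3,-2)), X_2 = e^(t)(sin(2t)·(-2,-1) - cos(2t)·(-3,-2)).
General solution: C_1X_1 + C_2X_2.

x(t) = -3C_1e^(t)sin(2t) - 2C_1e^(t)cos(2t) - 2C_2e^(t)sin(2t) + 3C_2e^(t)cos(2t), z(t) = -2C_1e^(t)sin(2t) - C_1e^(t)cos(2t) - C_2e^(t)sin(2t) + 2C_2e^(t)cos(2t)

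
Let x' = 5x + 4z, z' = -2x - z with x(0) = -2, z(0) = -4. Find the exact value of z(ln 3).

A = [[5,4],[-2,-1]]; eigenvalues λ = 3, 1.
Eigenvectors: (2,-1) for λ=3, (1,-1) for λ=1.
From the initial condition, c_1 = -6, c_2 = 10.
z(ln 3) = (-6)(3^3)(-1) + (10)(3^1)(-1) = 132.

132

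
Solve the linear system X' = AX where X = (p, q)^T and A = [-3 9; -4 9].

Coefficient matrix A = [[-3, 9], [-4, 9]].
Characteristic polynomial det(A - λI) = λ^2 - 6λ + 9 = 0.
Single eigenvalue λ = 3 with algebraic multiplicity 2.
Eigenvector v = (3,2); generalized eigenvector w with (A-λI)w=v is (1,1).
General solution: e^(3t)[c_1·v + c_2·(t·v + w)].

p(t) = 3c_1e^(3t) + 3c_2te^(3t) + c_2e^(3t), q(t) = 2c_1e^(3t) + 2c_2te^(3t) + c_2e^(3t)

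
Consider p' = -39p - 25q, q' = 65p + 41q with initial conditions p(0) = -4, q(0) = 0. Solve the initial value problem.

Coefficient matrix A = [[-39, -25], [65, 41]].
Characteristic polynomial det(A - λI) = λ^2 - 2λ + 26 = 0.
Eigenvalues λ = 1 ± 5i (complex conjugate pair).
For λ=1+5i: an eigenvector is (1,-2) - i(2,-3) = (1 - 2i, -2 + 3i).
A real fundamental pair from Re and Im of e^((1+5i)t)v: X_1 = e^(t)(cos(5t)·(1,-2) + sin(5t)·(2,-3)), X_2 = e^(t)(sin(5t)·(1,-2) - cos(5t)·(2,-3)).
General solution: C_1X_1 + C_2X_2.
Applying p(0)=-4, q(0)=0 gives C_1=12, C_2=8.

p(t) = 32e^(t)sin(5t) - 4e^(t)cos(5t), q(t) = -52e^(t)sin(5t)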